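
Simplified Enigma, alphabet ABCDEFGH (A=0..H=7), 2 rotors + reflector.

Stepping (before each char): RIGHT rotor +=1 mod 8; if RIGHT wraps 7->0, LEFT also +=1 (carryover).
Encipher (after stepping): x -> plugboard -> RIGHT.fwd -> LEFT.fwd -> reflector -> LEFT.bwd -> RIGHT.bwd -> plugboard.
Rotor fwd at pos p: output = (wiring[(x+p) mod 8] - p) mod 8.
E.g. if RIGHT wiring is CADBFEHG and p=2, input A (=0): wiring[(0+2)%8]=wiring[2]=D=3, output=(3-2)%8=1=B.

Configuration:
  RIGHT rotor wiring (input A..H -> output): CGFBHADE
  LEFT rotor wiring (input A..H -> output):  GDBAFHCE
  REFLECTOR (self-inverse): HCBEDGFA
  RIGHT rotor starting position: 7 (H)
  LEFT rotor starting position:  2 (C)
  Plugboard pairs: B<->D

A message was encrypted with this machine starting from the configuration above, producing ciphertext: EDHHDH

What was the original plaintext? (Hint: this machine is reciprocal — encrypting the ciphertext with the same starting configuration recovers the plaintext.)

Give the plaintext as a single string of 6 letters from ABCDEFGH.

Answer: FHECGB

Derivation:
Char 1 ('E'): step: R->0, L->3 (L advanced); E->plug->E->R->H->L->G->refl->F->L'->A->R'->F->plug->F
Char 2 ('D'): step: R->1, L=3; D->plug->B->R->E->L->B->refl->C->L'->B->R'->H->plug->H
Char 3 ('H'): step: R->2, L=3; H->plug->H->R->E->L->B->refl->C->L'->B->R'->E->plug->E
Char 4 ('H'): step: R->3, L=3; H->plug->H->R->C->L->E->refl->D->L'->F->R'->C->plug->C
Char 5 ('D'): step: R->4, L=3; D->plug->B->R->E->L->B->refl->C->L'->B->R'->G->plug->G
Char 6 ('H'): step: R->5, L=3; H->plug->H->R->C->L->E->refl->D->L'->F->R'->D->plug->B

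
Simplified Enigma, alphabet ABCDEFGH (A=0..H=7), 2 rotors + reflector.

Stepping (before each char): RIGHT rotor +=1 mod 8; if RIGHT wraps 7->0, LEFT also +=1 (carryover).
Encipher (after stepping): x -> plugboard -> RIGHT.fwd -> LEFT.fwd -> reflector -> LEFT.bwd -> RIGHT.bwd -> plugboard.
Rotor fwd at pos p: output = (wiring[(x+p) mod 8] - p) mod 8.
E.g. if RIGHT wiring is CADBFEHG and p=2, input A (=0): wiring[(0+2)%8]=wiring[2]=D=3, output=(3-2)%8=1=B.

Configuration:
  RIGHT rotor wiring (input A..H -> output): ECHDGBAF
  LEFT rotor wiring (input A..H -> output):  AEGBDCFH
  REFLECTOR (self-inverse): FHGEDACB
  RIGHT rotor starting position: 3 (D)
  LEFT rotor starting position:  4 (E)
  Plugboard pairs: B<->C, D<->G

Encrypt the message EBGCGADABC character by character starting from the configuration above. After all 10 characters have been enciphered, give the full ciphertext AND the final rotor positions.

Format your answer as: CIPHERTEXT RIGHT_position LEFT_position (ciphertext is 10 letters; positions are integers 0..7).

Answer: AFHFEEGFCD 5 5

Derivation:
Char 1 ('E'): step: R->4, L=4; E->plug->E->R->A->L->H->refl->B->L'->C->R'->A->plug->A
Char 2 ('B'): step: R->5, L=4; B->plug->C->R->A->L->H->refl->B->L'->C->R'->F->plug->F
Char 3 ('G'): step: R->6, L=4; G->plug->D->R->E->L->E->refl->D->L'->D->R'->H->plug->H
Char 4 ('C'): step: R->7, L=4; C->plug->B->R->F->L->A->refl->F->L'->H->R'->F->plug->F
Char 5 ('G'): step: R->0, L->5 (L advanced); G->plug->D->R->D->L->D->refl->E->L'->G->R'->E->plug->E
Char 6 ('A'): step: R->1, L=5; A->plug->A->R->B->L->A->refl->F->L'->A->R'->E->plug->E
Char 7 ('D'): step: R->2, L=5; D->plug->G->R->C->L->C->refl->G->L'->H->R'->D->plug->G
Char 8 ('A'): step: R->3, L=5; A->plug->A->R->A->L->F->refl->A->L'->B->R'->F->plug->F
Char 9 ('B'): step: R->4, L=5; B->plug->C->R->E->L->H->refl->B->L'->F->R'->B->plug->C
Char 10 ('C'): step: R->5, L=5; C->plug->B->R->D->L->D->refl->E->L'->G->R'->G->plug->D
Final: ciphertext=AFHFEEGFCD, RIGHT=5, LEFT=5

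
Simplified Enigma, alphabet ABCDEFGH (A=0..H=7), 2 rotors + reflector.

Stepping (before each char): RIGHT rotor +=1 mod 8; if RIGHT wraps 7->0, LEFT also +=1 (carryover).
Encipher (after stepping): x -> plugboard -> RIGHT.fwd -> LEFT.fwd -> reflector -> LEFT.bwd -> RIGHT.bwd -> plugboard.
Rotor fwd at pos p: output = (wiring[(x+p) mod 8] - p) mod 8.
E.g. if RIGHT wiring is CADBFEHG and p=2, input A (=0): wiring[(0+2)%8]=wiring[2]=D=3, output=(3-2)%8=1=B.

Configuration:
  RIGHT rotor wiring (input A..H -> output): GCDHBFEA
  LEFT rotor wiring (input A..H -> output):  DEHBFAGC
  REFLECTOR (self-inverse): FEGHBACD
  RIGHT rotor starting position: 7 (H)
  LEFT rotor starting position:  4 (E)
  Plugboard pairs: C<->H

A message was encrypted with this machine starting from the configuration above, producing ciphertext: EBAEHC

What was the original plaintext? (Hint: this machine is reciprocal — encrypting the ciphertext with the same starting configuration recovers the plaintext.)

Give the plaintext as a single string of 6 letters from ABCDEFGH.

Char 1 ('E'): step: R->0, L->5 (L advanced); E->plug->E->R->B->L->B->refl->E->L'->G->R'->A->plug->A
Char 2 ('B'): step: R->1, L=5; B->plug->B->R->C->L->F->refl->A->L'->H->R'->G->plug->G
Char 3 ('A'): step: R->2, L=5; A->plug->A->R->B->L->B->refl->E->L'->G->R'->F->plug->F
Char 4 ('E'): step: R->3, L=5; E->plug->E->R->F->L->C->refl->G->L'->D->R'->F->plug->F
Char 5 ('H'): step: R->4, L=5; H->plug->C->R->A->L->D->refl->H->L'->E->R'->D->plug->D
Char 6 ('C'): step: R->5, L=5; C->plug->H->R->E->L->H->refl->D->L'->A->R'->A->plug->A

Answer: AGFFDA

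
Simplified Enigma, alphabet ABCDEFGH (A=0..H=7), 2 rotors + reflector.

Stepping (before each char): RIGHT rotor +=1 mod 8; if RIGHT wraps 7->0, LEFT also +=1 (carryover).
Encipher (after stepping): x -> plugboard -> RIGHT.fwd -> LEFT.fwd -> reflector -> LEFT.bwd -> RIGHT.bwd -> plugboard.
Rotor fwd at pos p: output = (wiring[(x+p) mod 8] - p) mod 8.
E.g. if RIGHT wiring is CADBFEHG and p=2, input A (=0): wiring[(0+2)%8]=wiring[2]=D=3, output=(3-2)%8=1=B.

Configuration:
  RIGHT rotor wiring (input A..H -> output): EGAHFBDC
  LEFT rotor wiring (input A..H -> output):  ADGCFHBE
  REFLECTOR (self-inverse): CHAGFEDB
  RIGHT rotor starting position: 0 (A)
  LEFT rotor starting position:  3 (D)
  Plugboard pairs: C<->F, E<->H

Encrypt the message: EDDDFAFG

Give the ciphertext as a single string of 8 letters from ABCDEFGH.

Answer: BFAAGHAB

Derivation:
Char 1 ('E'): step: R->1, L=3; E->plug->H->R->D->L->G->refl->D->L'->H->R'->B->plug->B
Char 2 ('D'): step: R->2, L=3; D->plug->D->R->H->L->D->refl->G->L'->D->R'->C->plug->F
Char 3 ('D'): step: R->3, L=3; D->plug->D->R->A->L->H->refl->B->L'->E->R'->A->plug->A
Char 4 ('D'): step: R->4, L=3; D->plug->D->R->G->L->A->refl->C->L'->B->R'->A->plug->A
Char 5 ('F'): step: R->5, L=3; F->plug->C->R->F->L->F->refl->E->L'->C->R'->G->plug->G
Char 6 ('A'): step: R->6, L=3; A->plug->A->R->F->L->F->refl->E->L'->C->R'->E->plug->H
Char 7 ('F'): step: R->7, L=3; F->plug->C->R->H->L->D->refl->G->L'->D->R'->A->plug->A
Char 8 ('G'): step: R->0, L->4 (L advanced); G->plug->G->R->D->L->A->refl->C->L'->G->R'->B->plug->B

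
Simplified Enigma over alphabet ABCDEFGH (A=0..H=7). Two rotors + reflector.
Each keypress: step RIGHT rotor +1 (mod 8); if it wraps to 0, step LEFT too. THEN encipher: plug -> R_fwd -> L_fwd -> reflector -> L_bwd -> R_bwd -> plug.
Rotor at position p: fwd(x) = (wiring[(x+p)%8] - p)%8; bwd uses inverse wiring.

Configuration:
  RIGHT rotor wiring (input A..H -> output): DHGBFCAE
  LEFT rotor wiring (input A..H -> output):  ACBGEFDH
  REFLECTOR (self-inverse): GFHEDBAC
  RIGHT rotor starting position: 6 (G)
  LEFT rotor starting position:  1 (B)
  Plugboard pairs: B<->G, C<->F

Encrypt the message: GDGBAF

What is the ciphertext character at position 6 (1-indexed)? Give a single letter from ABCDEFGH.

Char 1 ('G'): step: R->7, L=1; G->plug->B->R->E->L->E->refl->D->L'->D->R'->G->plug->B
Char 2 ('D'): step: R->0, L->2 (L advanced); D->plug->D->R->B->L->E->refl->D->L'->D->R'->A->plug->A
Char 3 ('G'): step: R->1, L=2; G->plug->B->R->F->L->F->refl->B->L'->E->R'->D->plug->D
Char 4 ('B'): step: R->2, L=2; B->plug->G->R->B->L->E->refl->D->L'->D->R'->C->plug->F
Char 5 ('A'): step: R->3, L=2; A->plug->A->R->G->L->G->refl->A->L'->H->R'->C->plug->F
Char 6 ('F'): step: R->4, L=2; F->plug->C->R->E->L->B->refl->F->L'->F->R'->H->plug->H

H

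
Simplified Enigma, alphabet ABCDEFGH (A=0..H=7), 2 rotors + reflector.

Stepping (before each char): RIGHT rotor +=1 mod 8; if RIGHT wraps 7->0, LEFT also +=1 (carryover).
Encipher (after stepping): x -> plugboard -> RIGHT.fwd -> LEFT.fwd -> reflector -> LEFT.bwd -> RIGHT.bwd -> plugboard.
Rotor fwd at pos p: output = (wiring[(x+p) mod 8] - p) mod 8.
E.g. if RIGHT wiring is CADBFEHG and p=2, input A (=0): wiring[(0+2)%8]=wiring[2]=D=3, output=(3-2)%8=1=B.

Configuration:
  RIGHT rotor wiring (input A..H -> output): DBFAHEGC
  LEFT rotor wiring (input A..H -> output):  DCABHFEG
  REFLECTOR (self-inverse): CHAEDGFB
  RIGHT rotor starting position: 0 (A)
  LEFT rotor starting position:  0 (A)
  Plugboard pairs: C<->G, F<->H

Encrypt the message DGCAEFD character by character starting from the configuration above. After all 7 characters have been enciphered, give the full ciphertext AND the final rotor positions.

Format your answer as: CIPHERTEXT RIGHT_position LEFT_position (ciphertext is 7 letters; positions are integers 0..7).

Char 1 ('D'): step: R->1, L=0; D->plug->D->R->G->L->E->refl->D->L'->A->R'->A->plug->A
Char 2 ('G'): step: R->2, L=0; G->plug->C->R->F->L->F->refl->G->L'->H->R'->H->plug->F
Char 3 ('C'): step: R->3, L=0; C->plug->G->R->G->L->E->refl->D->L'->A->R'->F->plug->H
Char 4 ('A'): step: R->4, L=0; A->plug->A->R->D->L->B->refl->H->L'->E->R'->H->plug->F
Char 5 ('E'): step: R->5, L=0; E->plug->E->R->E->L->H->refl->B->L'->D->R'->G->plug->C
Char 6 ('F'): step: R->6, L=0; F->plug->H->R->G->L->E->refl->D->L'->A->R'->A->plug->A
Char 7 ('D'): step: R->7, L=0; D->plug->D->R->G->L->E->refl->D->L'->A->R'->F->plug->H
Final: ciphertext=AFHFCAH, RIGHT=7, LEFT=0

Answer: AFHFCAH 7 0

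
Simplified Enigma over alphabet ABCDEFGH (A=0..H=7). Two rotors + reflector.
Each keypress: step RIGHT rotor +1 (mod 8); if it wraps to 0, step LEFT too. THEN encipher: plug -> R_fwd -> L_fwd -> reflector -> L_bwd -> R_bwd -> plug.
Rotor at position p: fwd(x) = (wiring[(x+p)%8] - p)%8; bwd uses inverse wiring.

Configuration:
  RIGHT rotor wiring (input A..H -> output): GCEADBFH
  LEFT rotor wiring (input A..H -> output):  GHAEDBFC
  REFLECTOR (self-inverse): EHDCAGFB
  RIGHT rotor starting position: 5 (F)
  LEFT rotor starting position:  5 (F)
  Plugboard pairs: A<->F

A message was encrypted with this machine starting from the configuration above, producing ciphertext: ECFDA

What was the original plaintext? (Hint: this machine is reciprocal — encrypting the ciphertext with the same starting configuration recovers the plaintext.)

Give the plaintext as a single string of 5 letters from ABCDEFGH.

Answer: HHGFB

Derivation:
Char 1 ('E'): step: R->6, L=5; E->plug->E->R->G->L->H->refl->B->L'->D->R'->H->plug->H
Char 2 ('C'): step: R->7, L=5; C->plug->C->R->D->L->B->refl->H->L'->G->R'->H->plug->H
Char 3 ('F'): step: R->0, L->6 (L advanced); F->plug->A->R->G->L->F->refl->G->L'->F->R'->G->plug->G
Char 4 ('D'): step: R->1, L=6; D->plug->D->R->C->L->A->refl->E->L'->B->R'->A->plug->F
Char 5 ('A'): step: R->2, L=6; A->plug->F->R->F->L->G->refl->F->L'->G->R'->B->plug->B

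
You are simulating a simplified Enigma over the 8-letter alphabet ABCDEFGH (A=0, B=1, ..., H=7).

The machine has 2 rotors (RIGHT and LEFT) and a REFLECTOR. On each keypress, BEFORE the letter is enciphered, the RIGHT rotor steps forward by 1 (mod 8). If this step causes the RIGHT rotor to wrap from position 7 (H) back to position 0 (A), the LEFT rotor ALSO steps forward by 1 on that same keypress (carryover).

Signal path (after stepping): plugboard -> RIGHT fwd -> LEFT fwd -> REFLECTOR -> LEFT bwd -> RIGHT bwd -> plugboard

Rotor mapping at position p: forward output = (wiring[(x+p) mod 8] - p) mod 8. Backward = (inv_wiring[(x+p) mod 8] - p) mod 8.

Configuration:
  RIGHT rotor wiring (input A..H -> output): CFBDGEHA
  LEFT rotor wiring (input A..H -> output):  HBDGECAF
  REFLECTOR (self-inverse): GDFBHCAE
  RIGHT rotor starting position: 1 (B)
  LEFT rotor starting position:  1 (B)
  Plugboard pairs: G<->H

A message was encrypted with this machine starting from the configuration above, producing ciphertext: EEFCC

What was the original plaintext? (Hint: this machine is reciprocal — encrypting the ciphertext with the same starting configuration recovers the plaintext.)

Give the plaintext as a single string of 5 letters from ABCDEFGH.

Char 1 ('E'): step: R->2, L=1; E->plug->E->R->F->L->H->refl->E->L'->G->R'->F->plug->F
Char 2 ('E'): step: R->3, L=1; E->plug->E->R->F->L->H->refl->E->L'->G->R'->H->plug->G
Char 3 ('F'): step: R->4, L=1; F->plug->F->R->B->L->C->refl->F->L'->C->R'->A->plug->A
Char 4 ('C'): step: R->5, L=1; C->plug->C->R->D->L->D->refl->B->L'->E->R'->F->plug->F
Char 5 ('C'): step: R->6, L=1; C->plug->C->R->E->L->B->refl->D->L'->D->R'->E->plug->E

Answer: FGAFE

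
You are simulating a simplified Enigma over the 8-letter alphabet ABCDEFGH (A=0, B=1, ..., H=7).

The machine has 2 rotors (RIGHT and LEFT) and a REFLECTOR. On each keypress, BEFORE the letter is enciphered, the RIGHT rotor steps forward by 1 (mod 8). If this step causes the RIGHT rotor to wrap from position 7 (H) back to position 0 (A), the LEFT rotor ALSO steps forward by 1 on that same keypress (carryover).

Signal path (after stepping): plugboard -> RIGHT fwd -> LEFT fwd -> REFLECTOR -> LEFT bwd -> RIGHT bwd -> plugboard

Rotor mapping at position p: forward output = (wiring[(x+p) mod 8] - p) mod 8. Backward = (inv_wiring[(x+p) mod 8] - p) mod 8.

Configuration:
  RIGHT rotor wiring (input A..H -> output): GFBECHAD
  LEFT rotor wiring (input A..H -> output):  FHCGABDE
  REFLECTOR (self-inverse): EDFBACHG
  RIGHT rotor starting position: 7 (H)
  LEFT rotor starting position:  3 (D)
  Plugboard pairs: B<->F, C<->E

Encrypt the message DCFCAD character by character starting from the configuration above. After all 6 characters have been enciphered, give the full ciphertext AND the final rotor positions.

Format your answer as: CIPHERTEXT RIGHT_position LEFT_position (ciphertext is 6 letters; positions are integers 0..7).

Char 1 ('D'): step: R->0, L->4 (L advanced); D->plug->D->R->E->L->B->refl->D->L'->F->R'->B->plug->F
Char 2 ('C'): step: R->1, L=4; C->plug->E->R->G->L->G->refl->H->L'->C->R'->G->plug->G
Char 3 ('F'): step: R->2, L=4; F->plug->B->R->C->L->H->refl->G->L'->G->R'->E->plug->C
Char 4 ('C'): step: R->3, L=4; C->plug->E->R->A->L->E->refl->A->L'->D->R'->F->plug->B
Char 5 ('A'): step: R->4, L=4; A->plug->A->R->G->L->G->refl->H->L'->C->R'->E->plug->C
Char 6 ('D'): step: R->5, L=4; D->plug->D->R->B->L->F->refl->C->L'->H->R'->G->plug->G
Final: ciphertext=FGCBCG, RIGHT=5, LEFT=4

Answer: FGCBCG 5 4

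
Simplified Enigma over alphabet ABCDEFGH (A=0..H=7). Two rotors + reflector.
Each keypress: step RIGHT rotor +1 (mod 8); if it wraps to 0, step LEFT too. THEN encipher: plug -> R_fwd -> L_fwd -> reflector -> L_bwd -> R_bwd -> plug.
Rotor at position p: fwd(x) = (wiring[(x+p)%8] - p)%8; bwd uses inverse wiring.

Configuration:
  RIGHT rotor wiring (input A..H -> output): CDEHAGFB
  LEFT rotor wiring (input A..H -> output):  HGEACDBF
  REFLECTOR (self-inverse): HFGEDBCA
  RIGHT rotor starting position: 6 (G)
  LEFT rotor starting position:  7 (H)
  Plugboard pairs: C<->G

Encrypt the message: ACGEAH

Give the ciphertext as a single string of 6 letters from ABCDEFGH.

Answer: FADCHC

Derivation:
Char 1 ('A'): step: R->7, L=7; A->plug->A->R->C->L->H->refl->A->L'->B->R'->F->plug->F
Char 2 ('C'): step: R->0, L->0 (L advanced); C->plug->G->R->F->L->D->refl->E->L'->C->R'->A->plug->A
Char 3 ('G'): step: R->1, L=0; G->plug->C->R->G->L->B->refl->F->L'->H->R'->D->plug->D
Char 4 ('E'): step: R->2, L=0; E->plug->E->R->D->L->A->refl->H->L'->A->R'->G->plug->C
Char 5 ('A'): step: R->3, L=0; A->plug->A->R->E->L->C->refl->G->L'->B->R'->H->plug->H
Char 6 ('H'): step: R->4, L=0; H->plug->H->R->D->L->A->refl->H->L'->A->R'->G->plug->C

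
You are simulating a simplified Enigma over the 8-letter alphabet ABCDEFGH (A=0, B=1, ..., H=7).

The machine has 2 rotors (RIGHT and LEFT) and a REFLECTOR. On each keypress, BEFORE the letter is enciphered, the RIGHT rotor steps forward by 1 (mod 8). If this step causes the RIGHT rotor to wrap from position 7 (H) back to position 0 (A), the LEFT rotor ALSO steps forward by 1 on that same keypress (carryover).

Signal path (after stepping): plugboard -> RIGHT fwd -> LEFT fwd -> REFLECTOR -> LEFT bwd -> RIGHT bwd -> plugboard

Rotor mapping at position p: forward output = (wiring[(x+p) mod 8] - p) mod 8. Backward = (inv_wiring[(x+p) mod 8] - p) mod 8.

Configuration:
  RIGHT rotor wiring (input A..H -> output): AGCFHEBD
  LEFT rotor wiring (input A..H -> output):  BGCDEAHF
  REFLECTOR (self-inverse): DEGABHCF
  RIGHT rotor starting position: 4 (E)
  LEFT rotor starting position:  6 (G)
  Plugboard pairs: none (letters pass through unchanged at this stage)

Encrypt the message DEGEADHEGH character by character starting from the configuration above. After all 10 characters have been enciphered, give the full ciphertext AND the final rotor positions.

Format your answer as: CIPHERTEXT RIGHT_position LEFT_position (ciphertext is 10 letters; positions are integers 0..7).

Answer: HDBHGCGGEE 6 7

Derivation:
Char 1 ('D'): step: R->5, L=6; D->plug->D->R->D->L->A->refl->D->L'->C->R'->H->plug->H
Char 2 ('E'): step: R->6, L=6; E->plug->E->R->E->L->E->refl->B->L'->A->R'->D->plug->D
Char 3 ('G'): step: R->7, L=6; G->plug->G->R->F->L->F->refl->H->L'->B->R'->B->plug->B
Char 4 ('E'): step: R->0, L->7 (L advanced); E->plug->E->R->H->L->A->refl->D->L'->D->R'->H->plug->H
Char 5 ('A'): step: R->1, L=7; A->plug->A->R->F->L->F->refl->H->L'->C->R'->G->plug->G
Char 6 ('D'): step: R->2, L=7; D->plug->D->R->C->L->H->refl->F->L'->F->R'->C->plug->C
Char 7 ('H'): step: R->3, L=7; H->plug->H->R->H->L->A->refl->D->L'->D->R'->G->plug->G
Char 8 ('E'): step: R->4, L=7; E->plug->E->R->E->L->E->refl->B->L'->G->R'->G->plug->G
Char 9 ('G'): step: R->5, L=7; G->plug->G->R->A->L->G->refl->C->L'->B->R'->E->plug->E
Char 10 ('H'): step: R->6, L=7; H->plug->H->R->G->L->B->refl->E->L'->E->R'->E->plug->E
Final: ciphertext=HDBHGCGGEE, RIGHT=6, LEFT=7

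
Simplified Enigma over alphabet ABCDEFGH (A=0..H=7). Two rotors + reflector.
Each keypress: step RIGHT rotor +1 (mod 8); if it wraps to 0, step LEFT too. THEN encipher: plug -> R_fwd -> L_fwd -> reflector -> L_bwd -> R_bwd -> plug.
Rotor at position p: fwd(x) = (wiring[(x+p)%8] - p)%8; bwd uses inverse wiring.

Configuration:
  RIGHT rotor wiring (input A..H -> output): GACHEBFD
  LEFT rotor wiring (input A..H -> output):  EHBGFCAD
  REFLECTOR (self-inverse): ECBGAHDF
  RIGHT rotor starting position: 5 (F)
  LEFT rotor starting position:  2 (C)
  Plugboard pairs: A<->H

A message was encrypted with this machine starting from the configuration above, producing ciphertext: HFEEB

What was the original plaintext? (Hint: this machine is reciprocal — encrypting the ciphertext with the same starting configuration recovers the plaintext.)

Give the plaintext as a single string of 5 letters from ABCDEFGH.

Char 1 ('H'): step: R->6, L=2; H->plug->A->R->H->L->F->refl->H->L'->A->R'->C->plug->C
Char 2 ('F'): step: R->7, L=2; F->plug->F->R->F->L->B->refl->C->L'->G->R'->H->plug->A
Char 3 ('E'): step: R->0, L->3 (L advanced); E->plug->E->R->E->L->A->refl->E->L'->G->R'->A->plug->H
Char 4 ('E'): step: R->1, L=3; E->plug->E->R->A->L->D->refl->G->L'->H->R'->A->plug->H
Char 5 ('B'): step: R->2, L=3; B->plug->B->R->F->L->B->refl->C->L'->B->R'->F->plug->F

Answer: CAHHF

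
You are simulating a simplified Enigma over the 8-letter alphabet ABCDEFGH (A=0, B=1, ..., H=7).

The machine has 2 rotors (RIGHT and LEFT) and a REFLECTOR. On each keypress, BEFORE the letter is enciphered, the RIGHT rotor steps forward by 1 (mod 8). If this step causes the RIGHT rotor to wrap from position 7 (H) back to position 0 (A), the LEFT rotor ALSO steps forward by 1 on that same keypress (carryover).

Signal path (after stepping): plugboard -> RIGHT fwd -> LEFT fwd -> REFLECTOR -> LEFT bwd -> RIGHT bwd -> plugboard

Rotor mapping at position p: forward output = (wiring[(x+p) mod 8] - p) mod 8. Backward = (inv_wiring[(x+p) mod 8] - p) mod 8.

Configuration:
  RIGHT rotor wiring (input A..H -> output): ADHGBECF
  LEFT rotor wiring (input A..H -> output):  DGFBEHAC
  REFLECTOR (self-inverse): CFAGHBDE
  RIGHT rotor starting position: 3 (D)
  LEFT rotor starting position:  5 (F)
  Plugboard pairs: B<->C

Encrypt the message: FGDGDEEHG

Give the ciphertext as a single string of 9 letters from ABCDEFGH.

Answer: BDFDHDFBC

Derivation:
Char 1 ('F'): step: R->4, L=5; F->plug->F->R->H->L->H->refl->E->L'->G->R'->C->plug->B
Char 2 ('G'): step: R->5, L=5; G->plug->G->R->B->L->D->refl->G->L'->D->R'->D->plug->D
Char 3 ('D'): step: R->6, L=5; D->plug->D->R->F->L->A->refl->C->L'->A->R'->F->plug->F
Char 4 ('G'): step: R->7, L=5; G->plug->G->R->F->L->A->refl->C->L'->A->R'->D->plug->D
Char 5 ('D'): step: R->0, L->6 (L advanced); D->plug->D->R->G->L->G->refl->D->L'->F->R'->H->plug->H
Char 6 ('E'): step: R->1, L=6; E->plug->E->R->D->L->A->refl->C->L'->A->R'->D->plug->D
Char 7 ('E'): step: R->2, L=6; E->plug->E->R->A->L->C->refl->A->L'->D->R'->F->plug->F
Char 8 ('H'): step: R->3, L=6; H->plug->H->R->E->L->H->refl->E->L'->B->R'->C->plug->B
Char 9 ('G'): step: R->4, L=6; G->plug->G->R->D->L->A->refl->C->L'->A->R'->B->plug->C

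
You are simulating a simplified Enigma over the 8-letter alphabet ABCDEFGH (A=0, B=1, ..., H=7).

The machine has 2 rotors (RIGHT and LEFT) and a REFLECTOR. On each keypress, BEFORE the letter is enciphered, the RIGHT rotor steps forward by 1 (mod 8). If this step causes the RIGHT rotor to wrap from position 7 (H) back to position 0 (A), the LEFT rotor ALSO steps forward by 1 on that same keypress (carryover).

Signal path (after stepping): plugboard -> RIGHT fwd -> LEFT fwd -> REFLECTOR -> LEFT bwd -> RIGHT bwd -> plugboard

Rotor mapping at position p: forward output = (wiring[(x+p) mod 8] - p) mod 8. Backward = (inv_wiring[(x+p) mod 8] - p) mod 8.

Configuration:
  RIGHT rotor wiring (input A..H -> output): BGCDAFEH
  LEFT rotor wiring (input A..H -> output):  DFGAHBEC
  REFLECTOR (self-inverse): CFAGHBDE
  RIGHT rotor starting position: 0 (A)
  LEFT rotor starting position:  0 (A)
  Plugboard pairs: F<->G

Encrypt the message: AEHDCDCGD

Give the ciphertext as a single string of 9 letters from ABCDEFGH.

Char 1 ('A'): step: R->1, L=0; A->plug->A->R->F->L->B->refl->F->L'->B->R'->B->plug->B
Char 2 ('E'): step: R->2, L=0; E->plug->E->R->C->L->G->refl->D->L'->A->R'->A->plug->A
Char 3 ('H'): step: R->3, L=0; H->plug->H->R->H->L->C->refl->A->L'->D->R'->G->plug->F
Char 4 ('D'): step: R->4, L=0; D->plug->D->R->D->L->A->refl->C->L'->H->R'->H->plug->H
Char 5 ('C'): step: R->5, L=0; C->plug->C->R->C->L->G->refl->D->L'->A->R'->A->plug->A
Char 6 ('D'): step: R->6, L=0; D->plug->D->R->A->L->D->refl->G->L'->C->R'->G->plug->F
Char 7 ('C'): step: R->7, L=0; C->plug->C->R->H->L->C->refl->A->L'->D->R'->D->plug->D
Char 8 ('G'): step: R->0, L->1 (L advanced); G->plug->F->R->F->L->D->refl->G->L'->D->R'->D->plug->D
Char 9 ('D'): step: R->1, L=1; D->plug->D->R->H->L->C->refl->A->L'->E->R'->E->plug->E

Answer: BAFHAFDDE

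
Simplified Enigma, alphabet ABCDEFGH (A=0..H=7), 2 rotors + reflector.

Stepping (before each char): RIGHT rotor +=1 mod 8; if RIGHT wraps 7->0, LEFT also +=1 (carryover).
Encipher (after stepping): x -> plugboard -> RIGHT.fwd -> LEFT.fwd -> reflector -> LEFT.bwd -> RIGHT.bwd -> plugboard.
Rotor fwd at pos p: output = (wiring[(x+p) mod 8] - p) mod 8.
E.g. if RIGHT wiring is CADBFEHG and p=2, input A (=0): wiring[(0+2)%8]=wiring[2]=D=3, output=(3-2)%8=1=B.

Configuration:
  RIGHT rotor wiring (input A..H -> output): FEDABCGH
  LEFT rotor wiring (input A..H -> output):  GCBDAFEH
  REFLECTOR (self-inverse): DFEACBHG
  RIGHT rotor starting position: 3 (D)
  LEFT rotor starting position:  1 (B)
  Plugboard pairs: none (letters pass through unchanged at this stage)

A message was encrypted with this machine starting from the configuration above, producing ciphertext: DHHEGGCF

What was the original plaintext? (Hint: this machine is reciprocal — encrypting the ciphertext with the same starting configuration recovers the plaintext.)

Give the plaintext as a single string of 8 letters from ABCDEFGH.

Answer: BCFCBHGH

Derivation:
Char 1 ('D'): step: R->4, L=1; D->plug->D->R->D->L->H->refl->G->L'->G->R'->B->plug->B
Char 2 ('H'): step: R->5, L=1; H->plug->H->R->E->L->E->refl->C->L'->C->R'->C->plug->C
Char 3 ('H'): step: R->6, L=1; H->plug->H->R->E->L->E->refl->C->L'->C->R'->F->plug->F
Char 4 ('E'): step: R->7, L=1; E->plug->E->R->B->L->A->refl->D->L'->F->R'->C->plug->C
Char 5 ('G'): step: R->0, L->2 (L advanced); G->plug->G->R->G->L->E->refl->C->L'->E->R'->B->plug->B
Char 6 ('G'): step: R->1, L=2; G->plug->G->R->G->L->E->refl->C->L'->E->R'->H->plug->H
Char 7 ('C'): step: R->2, L=2; C->plug->C->R->H->L->A->refl->D->L'->D->R'->G->plug->G
Char 8 ('F'): step: R->3, L=2; F->plug->F->R->C->L->G->refl->H->L'->A->R'->H->plug->H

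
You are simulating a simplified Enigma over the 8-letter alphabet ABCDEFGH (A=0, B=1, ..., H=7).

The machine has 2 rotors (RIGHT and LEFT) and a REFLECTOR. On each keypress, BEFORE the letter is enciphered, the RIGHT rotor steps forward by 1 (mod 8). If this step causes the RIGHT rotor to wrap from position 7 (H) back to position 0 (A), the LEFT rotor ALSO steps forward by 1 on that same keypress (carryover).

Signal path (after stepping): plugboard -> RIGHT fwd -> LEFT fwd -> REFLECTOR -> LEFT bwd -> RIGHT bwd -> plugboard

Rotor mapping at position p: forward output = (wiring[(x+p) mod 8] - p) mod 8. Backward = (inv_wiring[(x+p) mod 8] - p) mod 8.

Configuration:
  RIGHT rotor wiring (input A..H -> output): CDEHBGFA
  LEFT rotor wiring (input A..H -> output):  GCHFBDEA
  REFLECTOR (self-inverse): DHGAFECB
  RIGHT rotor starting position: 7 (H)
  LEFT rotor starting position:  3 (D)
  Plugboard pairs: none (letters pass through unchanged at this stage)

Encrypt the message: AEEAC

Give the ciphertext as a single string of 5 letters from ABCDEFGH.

Char 1 ('A'): step: R->0, L->4 (L advanced); A->plug->A->R->C->L->A->refl->D->L'->G->R'->F->plug->F
Char 2 ('E'): step: R->1, L=4; E->plug->E->R->F->L->G->refl->C->L'->E->R'->F->plug->F
Char 3 ('E'): step: R->2, L=4; E->plug->E->R->D->L->E->refl->F->L'->A->R'->G->plug->G
Char 4 ('A'): step: R->3, L=4; A->plug->A->R->E->L->C->refl->G->L'->F->R'->E->plug->E
Char 5 ('C'): step: R->4, L=4; C->plug->C->R->B->L->H->refl->B->L'->H->R'->F->plug->F

Answer: FFGEF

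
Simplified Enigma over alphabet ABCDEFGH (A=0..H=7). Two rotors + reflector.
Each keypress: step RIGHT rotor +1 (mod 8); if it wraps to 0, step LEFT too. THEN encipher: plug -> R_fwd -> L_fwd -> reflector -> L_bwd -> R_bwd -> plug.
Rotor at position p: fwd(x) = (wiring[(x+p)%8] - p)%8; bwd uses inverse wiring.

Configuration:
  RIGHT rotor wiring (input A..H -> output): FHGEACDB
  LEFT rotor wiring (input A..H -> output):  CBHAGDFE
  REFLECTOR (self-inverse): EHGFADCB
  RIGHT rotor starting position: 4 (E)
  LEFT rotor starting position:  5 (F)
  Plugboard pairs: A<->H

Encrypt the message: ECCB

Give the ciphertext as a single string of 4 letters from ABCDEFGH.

Answer: GGEG

Derivation:
Char 1 ('E'): step: R->5, L=5; E->plug->E->R->C->L->H->refl->B->L'->H->R'->G->plug->G
Char 2 ('C'): step: R->6, L=5; C->plug->C->R->H->L->B->refl->H->L'->C->R'->G->plug->G
Char 3 ('C'): step: R->7, L=5; C->plug->C->R->A->L->G->refl->C->L'->F->R'->E->plug->E
Char 4 ('B'): step: R->0, L->6 (L advanced); B->plug->B->R->H->L->F->refl->D->L'->D->R'->G->plug->G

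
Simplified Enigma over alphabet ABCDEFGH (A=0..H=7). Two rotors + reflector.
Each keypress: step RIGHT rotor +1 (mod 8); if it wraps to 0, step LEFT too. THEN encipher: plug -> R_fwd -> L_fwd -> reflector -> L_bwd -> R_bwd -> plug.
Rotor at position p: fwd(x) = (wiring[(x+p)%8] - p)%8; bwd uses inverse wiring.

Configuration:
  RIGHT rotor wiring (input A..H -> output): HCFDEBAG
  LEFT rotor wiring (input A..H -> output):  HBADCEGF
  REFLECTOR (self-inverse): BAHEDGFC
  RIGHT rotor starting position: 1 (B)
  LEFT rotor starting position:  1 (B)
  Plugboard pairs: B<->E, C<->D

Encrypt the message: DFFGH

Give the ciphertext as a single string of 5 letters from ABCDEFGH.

Char 1 ('D'): step: R->2, L=1; D->plug->C->R->C->L->C->refl->H->L'->B->R'->B->plug->E
Char 2 ('F'): step: R->3, L=1; F->plug->F->R->E->L->D->refl->E->L'->G->R'->C->plug->D
Char 3 ('F'): step: R->4, L=1; F->plug->F->R->G->L->E->refl->D->L'->E->R'->C->plug->D
Char 4 ('G'): step: R->5, L=1; G->plug->G->R->G->L->E->refl->D->L'->E->R'->A->plug->A
Char 5 ('H'): step: R->6, L=1; H->plug->H->R->D->L->B->refl->A->L'->A->R'->B->plug->E

Answer: EDDAE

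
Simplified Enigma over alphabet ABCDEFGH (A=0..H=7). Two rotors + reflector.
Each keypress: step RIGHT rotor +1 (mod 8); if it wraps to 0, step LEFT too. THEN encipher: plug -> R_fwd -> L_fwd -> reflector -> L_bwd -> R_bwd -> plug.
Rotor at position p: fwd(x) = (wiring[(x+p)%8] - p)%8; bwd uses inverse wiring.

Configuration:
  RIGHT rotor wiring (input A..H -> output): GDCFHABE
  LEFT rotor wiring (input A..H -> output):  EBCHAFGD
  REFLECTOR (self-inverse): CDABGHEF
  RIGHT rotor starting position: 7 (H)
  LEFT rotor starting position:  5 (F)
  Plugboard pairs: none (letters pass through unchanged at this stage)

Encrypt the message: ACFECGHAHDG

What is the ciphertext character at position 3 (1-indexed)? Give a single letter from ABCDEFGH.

Char 1 ('A'): step: R->0, L->6 (L advanced); A->plug->A->R->G->L->C->refl->A->L'->A->R'->F->plug->F
Char 2 ('C'): step: R->1, L=6; C->plug->C->R->E->L->E->refl->G->L'->C->R'->A->plug->A
Char 3 ('F'): step: R->2, L=6; F->plug->F->R->C->L->G->refl->E->L'->E->R'->G->plug->G

G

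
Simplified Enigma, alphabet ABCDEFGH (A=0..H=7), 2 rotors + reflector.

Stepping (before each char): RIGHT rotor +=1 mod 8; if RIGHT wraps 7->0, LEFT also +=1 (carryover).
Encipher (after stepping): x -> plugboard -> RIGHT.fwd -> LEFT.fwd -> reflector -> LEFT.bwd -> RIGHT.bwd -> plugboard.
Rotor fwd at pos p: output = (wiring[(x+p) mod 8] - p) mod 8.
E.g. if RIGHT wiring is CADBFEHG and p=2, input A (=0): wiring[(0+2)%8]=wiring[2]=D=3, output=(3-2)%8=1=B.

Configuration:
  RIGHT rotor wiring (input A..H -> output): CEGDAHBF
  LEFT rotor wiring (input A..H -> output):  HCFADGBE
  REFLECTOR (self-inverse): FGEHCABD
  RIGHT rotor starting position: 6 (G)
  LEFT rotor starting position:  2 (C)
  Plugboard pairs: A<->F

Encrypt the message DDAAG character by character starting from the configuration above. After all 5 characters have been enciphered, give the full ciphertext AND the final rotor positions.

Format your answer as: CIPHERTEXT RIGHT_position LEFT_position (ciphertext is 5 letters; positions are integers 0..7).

Char 1 ('D'): step: R->7, L=2; D->plug->D->R->H->L->A->refl->F->L'->G->R'->A->plug->F
Char 2 ('D'): step: R->0, L->3 (L advanced); D->plug->D->R->D->L->G->refl->B->L'->E->R'->B->plug->B
Char 3 ('A'): step: R->1, L=3; A->plug->F->R->A->L->F->refl->A->L'->B->R'->H->plug->H
Char 4 ('A'): step: R->2, L=3; A->plug->F->R->D->L->G->refl->B->L'->E->R'->A->plug->F
Char 5 ('G'): step: R->3, L=3; G->plug->G->R->B->L->A->refl->F->L'->A->R'->A->plug->F
Final: ciphertext=FBHFF, RIGHT=3, LEFT=3

Answer: FBHFF 3 3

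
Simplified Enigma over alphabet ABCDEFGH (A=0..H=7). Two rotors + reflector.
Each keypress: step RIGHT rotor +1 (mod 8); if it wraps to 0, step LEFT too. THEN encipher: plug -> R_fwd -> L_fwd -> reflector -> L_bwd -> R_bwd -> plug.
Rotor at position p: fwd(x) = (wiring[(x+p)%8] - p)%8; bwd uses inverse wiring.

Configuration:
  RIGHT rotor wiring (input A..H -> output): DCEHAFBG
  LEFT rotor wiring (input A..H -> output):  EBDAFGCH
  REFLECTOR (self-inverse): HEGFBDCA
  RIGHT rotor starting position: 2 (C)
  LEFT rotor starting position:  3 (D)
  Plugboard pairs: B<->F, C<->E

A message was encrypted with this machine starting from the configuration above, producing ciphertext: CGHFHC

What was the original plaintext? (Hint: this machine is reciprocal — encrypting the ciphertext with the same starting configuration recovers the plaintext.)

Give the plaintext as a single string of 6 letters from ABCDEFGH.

Char 1 ('C'): step: R->3, L=3; C->plug->E->R->D->L->H->refl->A->L'->H->R'->G->plug->G
Char 2 ('G'): step: R->4, L=3; G->plug->G->R->A->L->F->refl->D->L'->C->R'->D->plug->D
Char 3 ('H'): step: R->5, L=3; H->plug->H->R->D->L->H->refl->A->L'->H->R'->F->plug->B
Char 4 ('F'): step: R->6, L=3; F->plug->B->R->A->L->F->refl->D->L'->C->R'->G->plug->G
Char 5 ('H'): step: R->7, L=3; H->plug->H->R->C->L->D->refl->F->L'->A->R'->E->plug->C
Char 6 ('C'): step: R->0, L->4 (L advanced); C->plug->E->R->A->L->B->refl->E->L'->H->R'->D->plug->D

Answer: GDBGCD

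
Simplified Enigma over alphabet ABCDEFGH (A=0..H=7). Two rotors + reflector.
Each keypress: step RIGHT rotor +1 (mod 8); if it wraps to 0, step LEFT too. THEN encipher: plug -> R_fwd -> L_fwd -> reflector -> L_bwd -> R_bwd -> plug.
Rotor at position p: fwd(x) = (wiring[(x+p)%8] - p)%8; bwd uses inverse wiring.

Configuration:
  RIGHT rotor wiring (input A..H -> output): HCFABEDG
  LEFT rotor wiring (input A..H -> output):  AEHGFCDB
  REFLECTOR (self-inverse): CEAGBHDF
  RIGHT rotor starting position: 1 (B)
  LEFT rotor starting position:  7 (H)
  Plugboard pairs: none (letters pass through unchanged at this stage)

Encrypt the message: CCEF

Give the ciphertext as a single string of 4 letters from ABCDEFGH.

Answer: EGBG

Derivation:
Char 1 ('C'): step: R->2, L=7; C->plug->C->R->H->L->E->refl->B->L'->B->R'->E->plug->E
Char 2 ('C'): step: R->3, L=7; C->plug->C->R->B->L->B->refl->E->L'->H->R'->G->plug->G
Char 3 ('E'): step: R->4, L=7; E->plug->E->R->D->L->A->refl->C->L'->A->R'->B->plug->B
Char 4 ('F'): step: R->5, L=7; F->plug->F->R->A->L->C->refl->A->L'->D->R'->G->plug->G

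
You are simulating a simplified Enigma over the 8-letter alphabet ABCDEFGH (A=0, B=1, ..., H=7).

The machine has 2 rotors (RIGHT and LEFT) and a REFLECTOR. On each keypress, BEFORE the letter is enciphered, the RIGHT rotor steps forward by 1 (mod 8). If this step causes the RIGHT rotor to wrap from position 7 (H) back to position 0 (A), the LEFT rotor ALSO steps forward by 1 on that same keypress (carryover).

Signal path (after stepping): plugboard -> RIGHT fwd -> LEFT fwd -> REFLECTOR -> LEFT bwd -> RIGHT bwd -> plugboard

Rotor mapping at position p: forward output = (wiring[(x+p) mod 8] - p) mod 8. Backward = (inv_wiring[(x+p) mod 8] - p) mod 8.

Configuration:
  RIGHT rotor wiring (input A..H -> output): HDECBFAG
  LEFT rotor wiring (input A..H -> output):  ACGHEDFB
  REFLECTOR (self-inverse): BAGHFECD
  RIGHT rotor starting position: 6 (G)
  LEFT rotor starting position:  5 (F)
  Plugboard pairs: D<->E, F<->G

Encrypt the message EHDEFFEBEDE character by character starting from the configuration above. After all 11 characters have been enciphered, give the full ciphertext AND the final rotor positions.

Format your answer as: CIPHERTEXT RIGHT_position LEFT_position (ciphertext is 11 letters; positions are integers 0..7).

Answer: HEFCHBDCCCG 1 7

Derivation:
Char 1 ('E'): step: R->7, L=5; E->plug->D->R->F->L->B->refl->A->L'->B->R'->H->plug->H
Char 2 ('H'): step: R->0, L->6 (L advanced); H->plug->H->R->G->L->G->refl->C->L'->C->R'->D->plug->E
Char 3 ('D'): step: R->1, L=6; D->plug->E->R->E->L->A->refl->B->L'->F->R'->G->plug->F
Char 4 ('E'): step: R->2, L=6; E->plug->D->R->D->L->E->refl->F->L'->H->R'->C->plug->C
Char 5 ('F'): step: R->3, L=6; F->plug->G->R->A->L->H->refl->D->L'->B->R'->H->plug->H
Char 6 ('F'): step: R->4, L=6; F->plug->G->R->A->L->H->refl->D->L'->B->R'->B->plug->B
Char 7 ('E'): step: R->5, L=6; E->plug->D->R->C->L->C->refl->G->L'->G->R'->E->plug->D
Char 8 ('B'): step: R->6, L=6; B->plug->B->R->A->L->H->refl->D->L'->B->R'->C->plug->C
Char 9 ('E'): step: R->7, L=6; E->plug->D->R->F->L->B->refl->A->L'->E->R'->C->plug->C
Char 10 ('D'): step: R->0, L->7 (L advanced); D->plug->E->R->B->L->B->refl->A->L'->E->R'->C->plug->C
Char 11 ('E'): step: R->1, L=7; E->plug->D->R->A->L->C->refl->G->L'->H->R'->F->plug->G
Final: ciphertext=HEFCHBDCCCG, RIGHT=1, LEFT=7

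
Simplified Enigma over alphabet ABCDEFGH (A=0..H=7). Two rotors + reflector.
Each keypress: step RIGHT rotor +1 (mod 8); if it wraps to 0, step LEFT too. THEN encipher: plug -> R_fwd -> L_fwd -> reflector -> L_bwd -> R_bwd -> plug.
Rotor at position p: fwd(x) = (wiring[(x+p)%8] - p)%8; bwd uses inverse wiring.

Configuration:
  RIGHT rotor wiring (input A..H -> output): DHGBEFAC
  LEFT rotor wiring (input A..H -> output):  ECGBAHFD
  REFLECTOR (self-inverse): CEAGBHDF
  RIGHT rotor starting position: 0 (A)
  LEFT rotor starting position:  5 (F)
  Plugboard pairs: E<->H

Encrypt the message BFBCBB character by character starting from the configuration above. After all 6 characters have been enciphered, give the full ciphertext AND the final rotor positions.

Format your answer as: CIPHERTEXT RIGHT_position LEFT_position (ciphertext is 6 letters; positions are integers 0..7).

Char 1 ('B'): step: R->1, L=5; B->plug->B->R->F->L->B->refl->E->L'->G->R'->A->plug->A
Char 2 ('F'): step: R->2, L=5; F->plug->F->R->A->L->C->refl->A->L'->B->R'->G->plug->G
Char 3 ('B'): step: R->3, L=5; B->plug->B->R->B->L->A->refl->C->L'->A->R'->F->plug->F
Char 4 ('C'): step: R->4, L=5; C->plug->C->R->E->L->F->refl->H->L'->D->R'->F->plug->F
Char 5 ('B'): step: R->5, L=5; B->plug->B->R->D->L->H->refl->F->L'->E->R'->G->plug->G
Char 6 ('B'): step: R->6, L=5; B->plug->B->R->E->L->F->refl->H->L'->D->R'->F->plug->F
Final: ciphertext=AGFFGF, RIGHT=6, LEFT=5

Answer: AGFFGF 6 5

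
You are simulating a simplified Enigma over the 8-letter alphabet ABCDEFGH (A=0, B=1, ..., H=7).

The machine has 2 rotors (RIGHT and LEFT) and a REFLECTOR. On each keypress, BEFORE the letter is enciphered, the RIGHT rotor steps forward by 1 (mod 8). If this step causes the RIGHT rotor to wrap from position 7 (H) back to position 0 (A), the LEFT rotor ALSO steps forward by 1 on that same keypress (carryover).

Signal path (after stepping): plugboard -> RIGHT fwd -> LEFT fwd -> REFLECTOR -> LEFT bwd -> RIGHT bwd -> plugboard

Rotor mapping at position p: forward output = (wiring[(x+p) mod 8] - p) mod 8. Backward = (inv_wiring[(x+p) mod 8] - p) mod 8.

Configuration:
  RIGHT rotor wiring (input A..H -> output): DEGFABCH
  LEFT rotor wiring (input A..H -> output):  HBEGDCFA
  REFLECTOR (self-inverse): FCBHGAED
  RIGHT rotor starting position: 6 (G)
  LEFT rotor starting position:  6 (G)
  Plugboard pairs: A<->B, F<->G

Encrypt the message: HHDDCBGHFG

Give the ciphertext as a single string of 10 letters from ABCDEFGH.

Char 1 ('H'): step: R->7, L=6; H->plug->H->R->D->L->D->refl->H->L'->A->R'->A->plug->B
Char 2 ('H'): step: R->0, L->7 (L advanced); H->plug->H->R->H->L->G->refl->E->L'->F->R'->D->plug->D
Char 3 ('D'): step: R->1, L=7; D->plug->D->R->H->L->G->refl->E->L'->F->R'->B->plug->A
Char 4 ('D'): step: R->2, L=7; D->plug->D->R->H->L->G->refl->E->L'->F->R'->F->plug->G
Char 5 ('C'): step: R->3, L=7; C->plug->C->R->G->L->D->refl->H->L'->E->R'->E->plug->E
Char 6 ('B'): step: R->4, L=7; B->plug->A->R->E->L->H->refl->D->L'->G->R'->C->plug->C
Char 7 ('G'): step: R->5, L=7; G->plug->F->R->B->L->A->refl->F->L'->D->R'->H->plug->H
Char 8 ('H'): step: R->6, L=7; H->plug->H->R->D->L->F->refl->A->L'->B->R'->B->plug->A
Char 9 ('F'): step: R->7, L=7; F->plug->G->R->C->L->C->refl->B->L'->A->R'->A->plug->B
Char 10 ('G'): step: R->0, L->0 (L advanced); G->plug->F->R->B->L->B->refl->C->L'->F->R'->D->plug->D

Answer: BDAGECHABD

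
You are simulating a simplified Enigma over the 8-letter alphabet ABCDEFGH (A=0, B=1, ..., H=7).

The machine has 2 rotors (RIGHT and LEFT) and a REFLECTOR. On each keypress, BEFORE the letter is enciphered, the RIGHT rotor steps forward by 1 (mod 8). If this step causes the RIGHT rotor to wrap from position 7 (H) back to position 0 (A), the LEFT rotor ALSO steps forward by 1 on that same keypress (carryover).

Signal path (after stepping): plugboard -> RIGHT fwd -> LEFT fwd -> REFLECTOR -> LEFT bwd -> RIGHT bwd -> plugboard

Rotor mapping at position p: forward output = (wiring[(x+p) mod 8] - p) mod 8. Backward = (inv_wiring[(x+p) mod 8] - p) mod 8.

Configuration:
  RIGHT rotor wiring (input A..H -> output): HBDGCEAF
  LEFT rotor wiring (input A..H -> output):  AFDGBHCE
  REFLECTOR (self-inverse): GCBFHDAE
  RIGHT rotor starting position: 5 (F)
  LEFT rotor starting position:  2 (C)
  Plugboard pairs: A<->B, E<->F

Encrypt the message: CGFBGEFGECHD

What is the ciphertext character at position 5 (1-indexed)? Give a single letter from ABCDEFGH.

Char 1 ('C'): step: R->6, L=2; C->plug->C->R->B->L->E->refl->H->L'->C->R'->A->plug->B
Char 2 ('G'): step: R->7, L=2; G->plug->G->R->F->L->C->refl->B->L'->A->R'->B->plug->A
Char 3 ('F'): step: R->0, L->3 (L advanced); F->plug->E->R->C->L->E->refl->H->L'->D->R'->C->plug->C
Char 4 ('B'): step: R->1, L=3; B->plug->A->R->A->L->D->refl->F->L'->F->R'->C->plug->C
Char 5 ('G'): step: R->2, L=3; G->plug->G->R->F->L->F->refl->D->L'->A->R'->C->plug->C

C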